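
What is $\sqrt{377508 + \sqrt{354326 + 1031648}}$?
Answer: $\sqrt{377508 + \sqrt{1385974}} \approx 615.37$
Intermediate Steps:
$\sqrt{377508 + \sqrt{354326 + 1031648}} = \sqrt{377508 + \sqrt{1385974}}$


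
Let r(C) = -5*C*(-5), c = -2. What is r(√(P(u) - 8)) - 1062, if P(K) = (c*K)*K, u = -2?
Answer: -1062 + 100*I ≈ -1062.0 + 100.0*I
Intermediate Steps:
P(K) = -2*K² (P(K) = (-2*K)*K = -2*K²)
r(C) = 25*C
r(√(P(u) - 8)) - 1062 = 25*√(-2*(-2)² - 8) - 1062 = 25*√(-2*4 - 8) - 1062 = 25*√(-8 - 8) - 1062 = 25*√(-16) - 1062 = 25*(4*I) - 1062 = 100*I - 1062 = -1062 + 100*I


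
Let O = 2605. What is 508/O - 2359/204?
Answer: -6041563/531420 ≈ -11.369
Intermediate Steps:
508/O - 2359/204 = 508/2605 - 2359/204 = -6041563/531420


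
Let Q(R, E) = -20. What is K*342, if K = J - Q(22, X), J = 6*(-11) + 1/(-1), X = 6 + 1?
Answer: -16074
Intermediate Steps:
X = 7
J = -67 (J = -66 - 1 = -67)
K = -47 (K = -67 - 1*(-20) = -67 + 20 = -47)
K*342 = -47*342 = -16074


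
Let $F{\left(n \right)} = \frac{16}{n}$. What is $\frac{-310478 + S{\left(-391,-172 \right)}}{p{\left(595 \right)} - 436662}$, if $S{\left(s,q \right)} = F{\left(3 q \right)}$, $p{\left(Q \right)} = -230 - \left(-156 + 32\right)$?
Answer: $\frac{20025833}{28171536} \approx 0.71085$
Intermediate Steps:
$p{\left(Q \right)} = -106$ ($p{\left(Q \right)} = -230 - -124 = -230 + 124 = -106$)
$S{\left(s,q \right)} = \frac{16}{3 q}$
$\frac{-310478 + S{\left(-391,-172 \right)}}{p{\left(595 \right)} - 436662} = \frac{-310478 + \frac{16}{3 \left(-172\right)}}{-106 - 436662} = \frac{-310478 + \frac{16}{3} \left(- \frac{1}{172}\right)}{-436768} = \left(-310478 - \frac{4}{129}\right) \left(- \frac{1}{436768}\right) = \left(- \frac{40051666}{129}\right) \left(- \frac{1}{436768}\right) = \frac{20025833}{28171536}$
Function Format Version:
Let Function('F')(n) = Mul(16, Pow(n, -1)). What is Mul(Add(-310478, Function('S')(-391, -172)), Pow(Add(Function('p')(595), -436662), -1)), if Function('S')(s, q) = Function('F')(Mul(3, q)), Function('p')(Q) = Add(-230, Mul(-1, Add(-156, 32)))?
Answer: Rational(20025833, 28171536) ≈ 0.71085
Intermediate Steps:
Function('p')(Q) = -106 (Function('p')(Q) = Add(-230, Mul(-1, -124)) = Add(-230, 124) = -106)
Function('S')(s, q) = Mul(Rational(16, 3), Pow(q, -1)) (Function('S')(s, q) = Mul(16, Pow(Mul(3, q), -1)) = Mul(16, Mul(Rational(1, 3), Pow(q, -1))) = Mul(Rational(16, 3), Pow(q, -1)))
Mul(Add(-310478, Function('S')(-391, -172)), Pow(Add(Function('p')(595), -436662), -1)) = Mul(Add(-310478, Mul(Rational(16, 3), Pow(-172, -1))), Pow(Add(-106, -436662), -1)) = Mul(Add(-310478, Mul(Rational(16, 3), Rational(-1, 172))), Pow(-436768, -1)) = Mul(Add(-310478, Rational(-4, 129)), Rational(-1, 436768)) = Mul(Rational(-40051666, 129), Rational(-1, 436768)) = Rational(20025833, 28171536)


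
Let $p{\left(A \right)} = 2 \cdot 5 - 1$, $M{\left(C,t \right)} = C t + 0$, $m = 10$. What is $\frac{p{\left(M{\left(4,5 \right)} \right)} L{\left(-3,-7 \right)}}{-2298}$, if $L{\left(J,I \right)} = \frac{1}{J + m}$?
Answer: $- \frac{3}{5362} \approx -0.00055949$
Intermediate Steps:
$M{\left(C,t \right)} = C t$
$L{\left(J,I \right)} = \frac{1}{10 + J}$ ($L{\left(J,I \right)} = \frac{1}{J + 10} = \frac{1}{10 + J}$)
$p{\left(A \right)} = 9$ ($p{\left(A \right)} = 10 - 1 = 9$)
$\frac{p{\left(M{\left(4,5 \right)} \right)} L{\left(-3,-7 \right)}}{-2298} = \frac{9 \frac{1}{10 - 3}}{-2298} = \frac{9}{7} \left(- \frac{1}{2298}\right) = - \frac{3}{5362}$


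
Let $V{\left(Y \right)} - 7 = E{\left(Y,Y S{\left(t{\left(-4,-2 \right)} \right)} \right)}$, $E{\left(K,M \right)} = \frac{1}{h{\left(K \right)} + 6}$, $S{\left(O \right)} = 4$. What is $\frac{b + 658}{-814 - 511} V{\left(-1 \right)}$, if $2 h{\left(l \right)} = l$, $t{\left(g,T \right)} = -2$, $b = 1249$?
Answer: $- \frac{150653}{14575} \approx -10.336$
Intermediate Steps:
$h{\left(l \right)} = \frac{l}{2}$
$E{\left(K,M \right)} = \frac{1}{6 + \frac{K}{2}}$ ($E{\left(K,M \right)} = \frac{1}{\frac{K}{2} + 6} = \frac{1}{6 + \frac{K}{2}}$)
$V{\left(Y \right)} = 7 + \frac{2}{12 + Y}$
$\frac{b + 658}{-814 - 511} V{\left(-1 \right)} = \frac{1249 + 658}{-814 - 511} \frac{86 + 7 \left(-1\right)}{12 - 1} = \frac{1907}{-1325} \frac{86 - 7}{11} = 1907 \left(- \frac{1}{1325}\right) \frac{1}{11} \cdot 79 = \left(- \frac{1907}{1325}\right) \frac{79}{11} = - \frac{150653}{14575}$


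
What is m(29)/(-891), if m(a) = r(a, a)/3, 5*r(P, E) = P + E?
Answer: -58/13365 ≈ -0.0043397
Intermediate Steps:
r(P, E) = E/5 + P/5 (r(P, E) = (P + E)/5 = (E + P)/5 = E/5 + P/5)
m(a) = 2*a/15 (m(a) = (a/5 + a/5)/3 = (2*a/5)*(⅓) = 2*a/15)
m(29)/(-891) = ((2/15)*29)/(-891) = (58/15)*(-1/891) = -58/13365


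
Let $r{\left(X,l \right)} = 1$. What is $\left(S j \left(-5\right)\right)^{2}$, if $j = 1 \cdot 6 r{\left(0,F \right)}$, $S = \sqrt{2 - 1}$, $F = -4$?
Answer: $900$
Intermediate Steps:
$S = 1$ ($S = \sqrt{1} = 1$)
$j = 6$ ($j = 1 \cdot 6 \cdot 1 = 6 \cdot 1 = 6$)
$\left(S j \left(-5\right)\right)^{2} = \left(1 \cdot 6 \left(-5\right)\right)^{2} = \left(6 \left(-5\right)\right)^{2} = \left(-30\right)^{2} = 900$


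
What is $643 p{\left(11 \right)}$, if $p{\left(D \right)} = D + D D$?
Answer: $84876$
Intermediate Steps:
$p{\left(D \right)} = D + D^{2}$
$643 p{\left(11 \right)} = 643 \cdot 11 \left(1 + 11\right) = 643 \cdot 11 \cdot 12 = 643 \cdot 132 = 84876$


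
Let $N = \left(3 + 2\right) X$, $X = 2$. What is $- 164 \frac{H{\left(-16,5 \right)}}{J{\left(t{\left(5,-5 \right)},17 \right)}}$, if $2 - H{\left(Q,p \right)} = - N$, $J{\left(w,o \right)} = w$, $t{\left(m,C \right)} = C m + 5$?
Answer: $\frac{492}{5} \approx 98.4$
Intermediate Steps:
$N = 10$ ($N = \left(3 + 2\right) 2 = 5 \cdot 2 = 10$)
$t{\left(m,C \right)} = 5 + C m$
$H{\left(Q,p \right)} = 12$ ($H{\left(Q,p \right)} = 2 - \left(-1\right) 10 = 2 - -10 = 2 + 10 = 12$)
$- 164 \frac{H{\left(-16,5 \right)}}{J{\left(t{\left(5,-5 \right)},17 \right)}} = - 164 \frac{12}{5 - 25} = - 164 \frac{12}{-20} = - 164 \cdot 12 \left(- \frac{1}{20}\right) = \left(-164\right) \left(- \frac{3}{5}\right) = \frac{492}{5}$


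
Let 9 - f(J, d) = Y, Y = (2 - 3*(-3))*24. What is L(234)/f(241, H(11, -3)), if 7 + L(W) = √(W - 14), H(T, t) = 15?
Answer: 7/255 - 2*√55/255 ≈ -0.030715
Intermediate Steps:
Y = 264 (Y = (2 + 9)*24 = 11*24 = 264)
f(J, d) = -255 (f(J, d) = 9 - 1*264 = 9 - 264 = -255)
L(W) = -7 + √(-14 + W) (L(W) = -7 + √(W - 14) = -7 + √(-14 + W))
L(234)/f(241, H(11, -3)) = (-7 + √(-14 + 234))/(-255) = (-7 + √220)*(-1/255) = (-7 + 2*√55)*(-1/255) = 7/255 - 2*√55/255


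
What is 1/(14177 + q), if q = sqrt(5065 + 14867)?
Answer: 14177/200967397 - 2*sqrt(4983)/200967397 ≈ 6.9841e-5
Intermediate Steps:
q = 2*sqrt(4983) (q = sqrt(19932) = 2*sqrt(4983) ≈ 141.18)
1/(14177 + q) = 1/(14177 + 2*sqrt(4983))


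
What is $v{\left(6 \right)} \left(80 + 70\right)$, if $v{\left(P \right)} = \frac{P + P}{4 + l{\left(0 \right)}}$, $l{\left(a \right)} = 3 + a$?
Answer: $\frac{1800}{7} \approx 257.14$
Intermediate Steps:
$v{\left(P \right)} = \frac{2 P}{7}$ ($v{\left(P \right)} = \frac{P + P}{4 + \left(3 + 0\right)} = \frac{2 P}{4 + 3} = \frac{2 P}{7}$)
$v{\left(6 \right)} \left(80 + 70\right) = \frac{2}{7} \cdot 6 \left(80 + 70\right) = \frac{12}{7} \cdot 150 = \frac{1800}{7}$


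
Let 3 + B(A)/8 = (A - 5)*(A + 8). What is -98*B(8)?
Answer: -35280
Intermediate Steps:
B(A) = -24 + 8*(-5 + A)*(8 + A) (B(A) = -24 + 8*((A - 5)*(A + 8)) = -24 + 8*((-5 + A)*(8 + A)) = -24 + 8*(-5 + A)*(8 + A))
-98*B(8) = -98*(-344 + 8*8² + 24*8) = -98*(-344 + 8*64 + 192) = -98*(-344 + 512 + 192) = -98*360 = -35280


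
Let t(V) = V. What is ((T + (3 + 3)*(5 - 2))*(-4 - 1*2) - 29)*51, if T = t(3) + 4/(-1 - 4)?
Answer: -38301/5 ≈ -7660.2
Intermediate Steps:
T = 11/5 (T = 3 + 4/(-1 - 4) = 3 + 4/(-5) = 3 + 4*(-⅕) = 3 - ⅘ = 11/5 ≈ 2.2000)
((T + (3 + 3)*(5 - 2))*(-4 - 1*2) - 29)*51 = ((11/5 + (3 + 3)*(5 - 2))*(-4 - 1*2) - 29)*51 = ((11/5 + 6*3)*(-4 - 2) - 29)*51 = ((11/5 + 18)*(-6) - 29)*51 = ((101/5)*(-6) - 29)*51 = (-606/5 - 29)*51 = -751/5*51 = -38301/5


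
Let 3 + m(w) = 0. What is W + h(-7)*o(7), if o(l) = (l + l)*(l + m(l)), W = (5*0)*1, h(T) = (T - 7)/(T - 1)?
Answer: 98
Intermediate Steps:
m(w) = -3 (m(w) = -3 + 0 = -3)
h(T) = (-7 + T)/(-1 + T)
W = 0 (W = 0*1 = 0)
o(l) = 2*l*(-3 + l) (o(l) = (l + l)*(l - 3) = (2*l)*(-3 + l) = 2*l*(-3 + l))
W + h(-7)*o(7) = 0 + ((-7 - 7)/(-1 - 7))*(2*7*(-3 + 7)) = 0 + (-14/(-8))*(2*7*4) = 0 - 1/8*(-14)*56 = 0 + (7/4)*56 = 0 + 98 = 98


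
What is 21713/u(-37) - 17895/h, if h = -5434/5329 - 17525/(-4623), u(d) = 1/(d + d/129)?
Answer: -7186889117529775/8806745247 ≈ -8.1607e+5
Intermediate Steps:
u(d) = 129/(130*d) (u(d) = 1/(d + d*(1/129)) = 1/(d + d/129) = 1/(130*d/129) = 129/(130*d))
h = 68269343/24635967 (h = -5434*1/5329 - 17525*(-1/4623) = -5434/5329 + 17525/4623 = 68269343/24635967 ≈ 2.7711)
21713/u(-37) - 17895/h = 21713/(((129/130)/(-37))) - 17895/68269343/24635967 = 21713/(((129/130)*(-1/37))) - 17895*24635967/68269343 = 21713/(-129/4810) - 440860629465/68269343 = 21713*(-4810/129) - 440860629465/68269343 = -104439530/129 - 440860629465/68269343 = -7186889117529775/8806745247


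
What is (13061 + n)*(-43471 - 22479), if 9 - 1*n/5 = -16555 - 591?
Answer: -6518234200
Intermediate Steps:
n = 85775 (n = 45 - 5*(-16555 - 591) = 45 - 5*(-17146) = 45 + 85730 = 85775)
(13061 + n)*(-43471 - 22479) = (13061 + 85775)*(-43471 - 22479) = 98836*(-65950) = -6518234200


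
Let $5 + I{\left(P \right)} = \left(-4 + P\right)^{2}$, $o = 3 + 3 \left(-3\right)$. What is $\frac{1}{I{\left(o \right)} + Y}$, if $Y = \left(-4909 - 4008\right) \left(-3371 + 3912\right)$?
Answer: $- \frac{1}{4824002} \approx -2.073 \cdot 10^{-7}$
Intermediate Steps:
$Y = -4824097$ ($Y = \left(-8917\right) 541 = -4824097$)
$o = -6$ ($o = 3 - 9 = -6$)
$I{\left(P \right)} = -5 + \left(-4 + P\right)^{2}$
$\frac{1}{I{\left(o \right)} + Y} = \frac{1}{\left(-5 + \left(-4 - 6\right)^{2}\right) - 4824097} = \frac{1}{\left(-5 + \left(-10\right)^{2}\right) - 4824097} = \frac{1}{\left(-5 + 100\right) - 4824097} = \frac{1}{95 - 4824097} = \frac{1}{-4824002} = - \frac{1}{4824002}$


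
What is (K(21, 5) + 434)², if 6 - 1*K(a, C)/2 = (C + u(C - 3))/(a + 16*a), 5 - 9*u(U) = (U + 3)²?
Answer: 2053339970704/10323369 ≈ 1.9890e+5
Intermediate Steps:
u(U) = 5/9 - (3 + U)²/9 (u(U) = 5/9 - (U + 3)²/9 = 5/9 - (3 + U)²/9)
K(a, C) = 12 - 2*(5/9 + C - C²/9)/(17*a) (K(a, C) = 12 - 2*(C + (5/9 - (3 + (C - 3))²/9))/(a + 16*a) = 12 - 2*(C + (5/9 - (3 + (-3 + C))²/9))/(17*a) = 12 - 2*(C + (5/9 - C²/9))*1/(17*a) = 12 - 2*(5/9 + C - C²/9)*1/(17*a) = 12 - 2*(5/9 + C - C²/9)/(17*a))
(K(21, 5) + 434)² = ((2/153)*(-5 + 5² - 9*5 + 918*21)/21 + 434)² = ((2/153)*(1/21)*(-5 + 25 - 45 + 19278) + 434)² = ((2/153)*(1/21)*19253 + 434)² = (38506/3213 + 434)² = (1432948/3213)² = 2053339970704/10323369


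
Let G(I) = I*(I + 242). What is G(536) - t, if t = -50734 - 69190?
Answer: 536932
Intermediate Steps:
G(I) = I*(242 + I)
t = -119924
G(536) - t = 536*(242 + 536) - 1*(-119924) = 536*778 + 119924 = 417008 + 119924 = 536932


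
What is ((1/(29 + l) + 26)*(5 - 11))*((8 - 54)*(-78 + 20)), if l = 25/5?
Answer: -7083540/17 ≈ -4.1668e+5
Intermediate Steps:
l = 5 (l = 25*(1/5) = 5)
((1/(29 + l) + 26)*(5 - 11))*((8 - 54)*(-78 + 20)) = ((1/(29 + 5) + 26)*(5 - 11))*((8 - 54)*(-78 + 20)) = ((1/34 + 26)*(-6))*(-46*(-58)) = ((1/34 + 26)*(-6))*2668 = ((885/34)*(-6))*2668 = -2655/17*2668 = -7083540/17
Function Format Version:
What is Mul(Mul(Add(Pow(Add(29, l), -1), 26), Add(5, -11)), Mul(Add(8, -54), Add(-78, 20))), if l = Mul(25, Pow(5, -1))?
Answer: Rational(-7083540, 17) ≈ -4.1668e+5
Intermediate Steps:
l = 5 (l = Mul(25, Rational(1, 5)) = 5)
Mul(Mul(Add(Pow(Add(29, l), -1), 26), Add(5, -11)), Mul(Add(8, -54), Add(-78, 20))) = Mul(Mul(Add(Pow(Add(29, 5), -1), 26), Add(5, -11)), Mul(Add(8, -54), Add(-78, 20))) = Mul(Mul(Add(Pow(34, -1), 26), -6), Mul(-46, -58)) = Mul(Mul(Add(Rational(1, 34), 26), -6), 2668) = Mul(Mul(Rational(885, 34), -6), 2668) = Mul(Rational(-2655, 17), 2668) = Rational(-7083540, 17)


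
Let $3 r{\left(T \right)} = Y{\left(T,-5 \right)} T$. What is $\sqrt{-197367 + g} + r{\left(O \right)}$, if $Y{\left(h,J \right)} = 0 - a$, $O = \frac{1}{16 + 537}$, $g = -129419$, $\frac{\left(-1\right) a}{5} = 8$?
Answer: $\frac{40}{1659} + i \sqrt{326786} \approx 0.024111 + 571.65 i$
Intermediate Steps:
$a = -40$ ($a = \left(-5\right) 8 = -40$)
$O = \frac{1}{553} \approx 0.0018083$
$Y{\left(h,J \right)} = 40$ ($Y{\left(h,J \right)} = 0 - -40 = 0 + 40 = 40$)
$r{\left(T \right)} = \frac{40 T}{3}$
$\sqrt{-197367 + g} + r{\left(O \right)} = \sqrt{-197367 - 129419} + \frac{40}{3} \cdot \frac{1}{553} = \sqrt{-326786} + \frac{40}{1659} = i \sqrt{326786} + \frac{40}{1659} = \frac{40}{1659} + i \sqrt{326786}$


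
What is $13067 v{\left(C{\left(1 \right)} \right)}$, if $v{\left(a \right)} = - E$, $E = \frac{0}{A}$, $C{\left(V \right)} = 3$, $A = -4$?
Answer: $0$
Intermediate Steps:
$E = 0$ ($E = \frac{0}{-4} = 0 \left(- \frac{1}{4}\right) = 0$)
$v{\left(a \right)} = 0$ ($v{\left(a \right)} = \left(-1\right) 0 = 0$)
$13067 v{\left(C{\left(1 \right)} \right)} = 13067 \cdot 0 = 0$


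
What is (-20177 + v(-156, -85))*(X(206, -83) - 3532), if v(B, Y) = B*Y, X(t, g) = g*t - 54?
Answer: 143071228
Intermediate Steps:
X(t, g) = -54 + g*t
(-20177 + v(-156, -85))*(X(206, -83) - 3532) = (-20177 - 156*(-85))*((-54 - 83*206) - 3532) = (-20177 + 13260)*((-54 - 17098) - 3532) = -6917*(-17152 - 3532) = -6917*(-20684) = 143071228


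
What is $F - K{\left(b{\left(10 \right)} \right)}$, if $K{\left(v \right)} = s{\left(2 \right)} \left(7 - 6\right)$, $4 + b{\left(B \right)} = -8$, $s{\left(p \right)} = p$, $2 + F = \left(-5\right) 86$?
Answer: $-434$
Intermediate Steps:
$F = -432$ ($F = -2 - 430 = -432$)
$b{\left(B \right)} = -12$ ($b{\left(B \right)} = -4 - 8 = -12$)
$K{\left(v \right)} = 2$ ($K{\left(v \right)} = 2 \left(7 - 6\right) = 2 \cdot 1 = 2$)
$F - K{\left(b{\left(10 \right)} \right)} = -432 - 2 = -434$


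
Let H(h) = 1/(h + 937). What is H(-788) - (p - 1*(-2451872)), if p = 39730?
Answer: -371248697/149 ≈ -2.4916e+6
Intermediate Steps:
H(h) = 1/(937 + h)
H(-788) - (p - 1*(-2451872)) = 1/(937 - 788) - (39730 - 1*(-2451872)) = 1/149 - (39730 + 2451872) = 1/149 - 1*2491602 = 1/149 - 2491602 = -371248697/149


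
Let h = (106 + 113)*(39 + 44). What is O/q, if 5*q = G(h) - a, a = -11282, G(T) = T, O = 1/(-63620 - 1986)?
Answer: -5/1932687154 ≈ -2.5871e-9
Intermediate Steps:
h = 18177 (h = 219*83 = 18177)
O = -1/65606 (O = 1/(-65606) = -1/65606 ≈ -1.5243e-5)
q = 29459/5 (q = (18177 - 1*(-11282))/5 = (18177 + 11282)/5 = (1/5)*29459 = 29459/5 ≈ 5891.8)
O/q = -1/(65606*29459/5) = -1/65606*5/29459 = -5/1932687154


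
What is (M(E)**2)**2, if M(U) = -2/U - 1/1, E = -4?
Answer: 1/16 ≈ 0.062500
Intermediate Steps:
M(U) = -1 - 2/U (M(U) = -2/U - 1*1 = -2/U - 1 = -1 - 2/U)
(M(E)**2)**2 = (((-2 - 1*(-4))/(-4))**2)**2 = ((-(-2 + 4)/4)**2)**2 = ((-1/4*2)**2)**2 = ((-1/2)**2)**2 = (1/4)**2 = 1/16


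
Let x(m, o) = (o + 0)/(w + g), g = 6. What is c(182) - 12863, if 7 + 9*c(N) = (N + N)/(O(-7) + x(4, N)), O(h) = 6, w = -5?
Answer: -5441287/423 ≈ -12864.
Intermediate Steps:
x(m, o) = o (x(m, o) = (o + 0)/(-5 + 6) = o/1 = o*1 = o)
c(N) = -7/9 + 2*N/(9*(6 + N)) (c(N) = -7/9 + ((N + N)/(6 + N))/9 = -7/9 + ((2*N)/(6 + N))/9 = -7/9 + (2*N/(6 + N))/9 = -7/9 + 2*N/(9*(6 + N)))
c(182) - 12863 = (-42 - 5*182)/(9*(6 + 182)) - 12863 = (⅑)*(-42 - 910)/188 - 12863 = (⅑)*(1/188)*(-952) - 12863 = -238/423 - 12863 = -5441287/423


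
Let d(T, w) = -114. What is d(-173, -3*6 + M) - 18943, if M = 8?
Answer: -19057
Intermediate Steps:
d(-173, -3*6 + M) - 18943 = -114 - 18943 = -19057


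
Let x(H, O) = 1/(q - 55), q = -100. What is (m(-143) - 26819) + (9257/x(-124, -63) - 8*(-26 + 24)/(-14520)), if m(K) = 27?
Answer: -2652853007/1815 ≈ -1.4616e+6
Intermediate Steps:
x(H, O) = -1/155 (x(H, O) = 1/(-100 - 55) = 1/(-155) = -1/155)
(m(-143) - 26819) + (9257/x(-124, -63) - 8*(-26 + 24)/(-14520)) = (27 - 26819) + (9257/(-1/155) - 8*(-26 + 24)/(-14520)) = -26792 + (9257*(-155) - 8*(-2)*(-1/14520)) = -26792 + (-1434835 + 16*(-1/14520)) = -26792 + (-1434835 - 2/1815) = -26792 - 2604225527/1815 = -2652853007/1815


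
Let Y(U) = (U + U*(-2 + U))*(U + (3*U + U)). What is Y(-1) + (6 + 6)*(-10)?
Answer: -130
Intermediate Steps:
Y(U) = 5*U*(U + U*(-2 + U)) (Y(U) = (U + U*(-2 + U))*(U + 4*U) = (U + U*(-2 + U))*(5*U) = 5*U*(U + U*(-2 + U)))
Y(-1) + (6 + 6)*(-10) = 5*(-1)²*(-1 - 1) + (6 + 6)*(-10) = 5*1*(-2) + 12*(-10) = -10 - 120 = -130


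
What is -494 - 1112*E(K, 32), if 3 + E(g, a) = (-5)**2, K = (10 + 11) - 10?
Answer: -24958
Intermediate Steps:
K = 11 (K = 21 - 10 = 11)
E(g, a) = 22 (E(g, a) = -3 + (-5)**2 = -3 + 25 = 22)
-494 - 1112*E(K, 32) = -494 - 1112*22 = -494 - 24464 = -24958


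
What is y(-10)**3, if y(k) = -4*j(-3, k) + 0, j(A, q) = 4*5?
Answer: -512000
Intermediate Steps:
j(A, q) = 20
y(k) = -80 (y(k) = -4*20 + 0 = -80 + 0 = -80)
y(-10)**3 = (-80)**3 = -512000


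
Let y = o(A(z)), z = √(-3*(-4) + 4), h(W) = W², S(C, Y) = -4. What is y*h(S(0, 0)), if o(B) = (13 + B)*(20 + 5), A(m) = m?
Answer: 6800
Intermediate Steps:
z = 4 (z = √(12 + 4) = √16 = 4)
o(B) = 325 + 25*B (o(B) = (13 + B)*25 = 325 + 25*B)
y = 425 (y = 325 + 25*4 = 325 + 100 = 425)
y*h(S(0, 0)) = 425*(-4)² = 425*16 = 6800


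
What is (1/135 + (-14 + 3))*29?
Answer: -43036/135 ≈ -318.79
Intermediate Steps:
(1/135 + (-14 + 3))*29 = (1/135 - 11)*29 = -1484/135*29 = -43036/135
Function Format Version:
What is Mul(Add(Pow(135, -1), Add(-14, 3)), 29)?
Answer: Rational(-43036, 135) ≈ -318.79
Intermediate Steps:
Mul(Add(Pow(135, -1), Add(-14, 3)), 29) = Mul(Add(Rational(1, 135), -11), 29) = Mul(Rational(-1484, 135), 29) = Rational(-43036, 135)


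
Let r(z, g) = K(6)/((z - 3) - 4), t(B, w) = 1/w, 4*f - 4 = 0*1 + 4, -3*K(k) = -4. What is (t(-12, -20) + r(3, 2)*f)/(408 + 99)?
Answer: -43/30420 ≈ -0.0014135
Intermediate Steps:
K(k) = 4/3 (K(k) = -⅓*(-4) = 4/3)
f = 2 (f = 1 + (0*1 + 4)/4 = 1 + (0 + 4)/4 = 1 + (¼)*4 = 1 + 1 = 2)
r(z, g) = 4/(3*(-7 + z)) (r(z, g) = 4/(3*((z - 3) - 4)) = 4/(3*((-3 + z) - 4)) = 4/(3*(-7 + z)))
(t(-12, -20) + r(3, 2)*f)/(408 + 99) = (1/(-20) + (4/(3*(-7 + 3)))*2)/(408 + 99) = (-1/20 + ((4/3)/(-4))*2)/507 = (-1/20 + ((4/3)*(-¼))*2)*(1/507) = (-1/20 - ⅓*2)*(1/507) = (-1/20 - ⅔)*(1/507) = -43/60*1/507 = -43/30420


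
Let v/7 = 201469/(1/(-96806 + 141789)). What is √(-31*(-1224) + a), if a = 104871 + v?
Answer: 2*√15859725751 ≈ 2.5187e+5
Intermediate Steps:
v = 63438760189 (v = 7*(201469/(1/(-96806 + 141789))) = 7*(201469/(1/44983)) = 7*(201469*44983) = 7*9062680027 = 63438760189)
a = 63438865060 (a = 104871 + 63438760189 = 63438865060)
√(-31*(-1224) + a) = √(-31*(-1224) + 63438865060) = √(37944 + 63438865060) = √63438903004 = 2*√15859725751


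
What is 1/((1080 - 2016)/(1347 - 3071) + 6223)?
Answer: 431/2682347 ≈ 0.00016068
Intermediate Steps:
1/((1080 - 2016)/(1347 - 3071) + 6223) = 1/(-936/(-1724) + 6223) = 1/(-936*(-1/1724) + 6223) = 1/(234/431 + 6223) = 1/(2682347/431) = 431/2682347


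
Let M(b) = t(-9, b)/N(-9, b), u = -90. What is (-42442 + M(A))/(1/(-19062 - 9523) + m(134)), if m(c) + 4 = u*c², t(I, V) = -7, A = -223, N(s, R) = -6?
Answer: 7279027325/277167706446 ≈ 0.026262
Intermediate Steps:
m(c) = -4 - 90*c²
M(b) = 7/6 (M(b) = -7/(-6) = -7*(-⅙) = 7/6)
(-42442 + M(A))/(1/(-19062 - 9523) + m(134)) = (-42442 + 7/6)/(1/(-19062 - 9523) + (-4 - 90*134²)) = -254645/(6*(1/(-28585) + (-4 - 90*17956))) = -254645/(6*(-1/28585 + (-4 - 1616040))) = -254645/(6*(-1/28585 - 1616044)) = -254645/(6*(-46194617741/28585)) = -254645/6*(-28585/46194617741) = 7279027325/277167706446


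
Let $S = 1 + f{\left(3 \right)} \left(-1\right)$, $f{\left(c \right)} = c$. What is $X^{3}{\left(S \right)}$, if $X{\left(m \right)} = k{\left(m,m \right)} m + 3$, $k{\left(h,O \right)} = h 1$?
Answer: $343$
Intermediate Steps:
$k{\left(h,O \right)} = h$
$S = -2$ ($S = 1 + 3 \left(-1\right) = 1 - 3 = -2$)
$X{\left(m \right)} = 3 + m^{2}$ ($X{\left(m \right)} = m m + 3 = m^{2} + 3 = 3 + m^{2}$)
$X^{3}{\left(S \right)} = \left(3 + \left(-2\right)^{2}\right)^{3} = \left(3 + 4\right)^{3} = 7^{3} = 343$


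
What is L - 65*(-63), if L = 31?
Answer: 4126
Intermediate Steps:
L - 65*(-63) = 31 - 65*(-63) = 31 + 4095 = 4126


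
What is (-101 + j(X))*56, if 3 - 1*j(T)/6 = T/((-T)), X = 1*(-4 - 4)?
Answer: -4312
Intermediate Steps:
X = -8 (X = 1*(-8) = -8)
j(T) = 24 (j(T) = 18 - 6*T/((-T)) = 18 - 6*T*(-1/T) = 18 - 6*(-1) = 18 + 6 = 24)
(-101 + j(X))*56 = (-101 + 24)*56 = -77*56 = -4312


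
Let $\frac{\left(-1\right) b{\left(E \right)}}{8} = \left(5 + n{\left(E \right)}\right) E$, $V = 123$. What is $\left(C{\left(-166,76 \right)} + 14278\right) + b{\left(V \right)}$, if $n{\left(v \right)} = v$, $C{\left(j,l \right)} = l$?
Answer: $-111598$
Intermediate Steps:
$b{\left(E \right)} = - 8 E \left(5 + E\right)$ ($b{\left(E \right)} = - 8 \left(5 + E\right) E = - 8 E \left(5 + E\right)$)
$\left(C{\left(-166,76 \right)} + 14278\right) + b{\left(V \right)} = \left(76 + 14278\right) - 984 \left(5 + 123\right) = 14354 - 984 \cdot 128 = 14354 - 125952 = -111598$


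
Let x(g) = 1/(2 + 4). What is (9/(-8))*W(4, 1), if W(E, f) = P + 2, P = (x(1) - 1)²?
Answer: -97/32 ≈ -3.0313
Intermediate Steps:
x(g) = ⅙ (x(g) = 1/6 = ⅙)
P = 25/36 (P = (⅙ - 1)² = (-⅚)² = 25/36 ≈ 0.69444)
W(E, f) = 97/36 (W(E, f) = 25/36 + 2 = 97/36)
(9/(-8))*W(4, 1) = (9/(-8))*(97/36) = -⅛*9*(97/36) = -9/8*97/36 = -97/32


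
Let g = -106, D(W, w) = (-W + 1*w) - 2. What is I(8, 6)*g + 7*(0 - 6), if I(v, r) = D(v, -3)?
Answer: 1336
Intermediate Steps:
D(W, w) = -2 + w - W (D(W, w) = (-W + w) - 2 = (w - W) - 2 = -2 + w - W)
I(v, r) = -5 - v (I(v, r) = -2 - 3 - v = -5 - v)
I(8, 6)*g + 7*(0 - 6) = (-5 - 1*8)*(-106) + 7*(0 - 6) = (-5 - 8)*(-106) + 7*(-6) = -13*(-106) - 42 = 1378 - 42 = 1336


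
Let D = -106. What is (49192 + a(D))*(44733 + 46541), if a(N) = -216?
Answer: 4470235424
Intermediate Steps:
(49192 + a(D))*(44733 + 46541) = (49192 - 216)*(44733 + 46541) = 48976*91274 = 4470235424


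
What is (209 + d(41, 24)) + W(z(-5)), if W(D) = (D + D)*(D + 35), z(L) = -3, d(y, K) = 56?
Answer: 73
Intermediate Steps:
W(D) = 2*D*(35 + D) (W(D) = (2*D)*(35 + D) = 2*D*(35 + D))
(209 + d(41, 24)) + W(z(-5)) = (209 + 56) + 2*(-3)*(35 - 3) = 265 + 2*(-3)*32 = 265 - 192 = 73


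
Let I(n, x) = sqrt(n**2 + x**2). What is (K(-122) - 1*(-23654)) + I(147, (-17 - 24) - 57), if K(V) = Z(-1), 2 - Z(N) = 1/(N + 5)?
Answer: 94623/4 + 49*sqrt(13) ≈ 23832.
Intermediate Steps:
Z(N) = 2 - 1/(5 + N) (Z(N) = 2 - 1/(N + 5) = 2 - 1/(5 + N))
K(V) = 7/4 (K(V) = (9 + 2*(-1))/(5 - 1) = (9 - 2)/4 = (1/4)*7 = 7/4)
(K(-122) - 1*(-23654)) + I(147, (-17 - 24) - 57) = (7/4 - 1*(-23654)) + sqrt(147**2 + ((-17 - 24) - 57)**2) = (7/4 + 23654) + sqrt(21609 + (-41 - 57)**2) = 94623/4 + sqrt(21609 + (-98)**2) = 94623/4 + sqrt(21609 + 9604) = 94623/4 + sqrt(31213) = 94623/4 + 49*sqrt(13)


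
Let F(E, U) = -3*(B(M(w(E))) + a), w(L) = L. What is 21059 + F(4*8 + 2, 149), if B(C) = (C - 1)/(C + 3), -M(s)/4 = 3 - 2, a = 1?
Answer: 21041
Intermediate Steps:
M(s) = -4 (M(s) = -4*(3 - 2) = -4*1 = -4)
B(C) = (-1 + C)/(3 + C)
F(E, U) = -18 (F(E, U) = -3*((-1 - 4)/(3 - 4) + 1) = -3*(-5/(-1) + 1) = -3*(-1*(-5) + 1) = -3*(5 + 1) = -3*6 = -18)
21059 + F(4*8 + 2, 149) = 21059 - 18 = 21041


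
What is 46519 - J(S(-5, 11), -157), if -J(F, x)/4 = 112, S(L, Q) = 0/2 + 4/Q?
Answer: 46967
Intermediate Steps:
S(L, Q) = 4/Q (S(L, Q) = 0*(½) + 4/Q = 0 + 4/Q = 4/Q)
J(F, x) = -448 (J(F, x) = -4*112 = -448)
46519 - J(S(-5, 11), -157) = 46519 - 1*(-448) = 46519 + 448 = 46967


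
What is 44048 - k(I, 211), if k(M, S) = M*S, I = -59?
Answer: 56497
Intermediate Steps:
44048 - k(I, 211) = 44048 - (-59)*211 = 44048 - 1*(-12449) = 44048 + 12449 = 56497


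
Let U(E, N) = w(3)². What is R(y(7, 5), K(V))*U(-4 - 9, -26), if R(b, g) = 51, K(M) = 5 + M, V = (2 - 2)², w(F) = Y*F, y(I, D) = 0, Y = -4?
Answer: 7344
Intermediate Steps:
w(F) = -4*F
V = 0 (V = 0² = 0)
U(E, N) = 144 (U(E, N) = (-4*3)² = (-12)² = 144)
R(y(7, 5), K(V))*U(-4 - 9, -26) = 51*144 = 7344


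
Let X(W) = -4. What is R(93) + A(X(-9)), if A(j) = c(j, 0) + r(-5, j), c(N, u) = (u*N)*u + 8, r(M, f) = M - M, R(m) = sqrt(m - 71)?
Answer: 8 + sqrt(22) ≈ 12.690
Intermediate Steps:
R(m) = sqrt(-71 + m)
r(M, f) = 0
c(N, u) = 8 + N*u**2 (c(N, u) = (N*u)*u + 8 = N*u**2 + 8 = 8 + N*u**2)
A(j) = 8 (A(j) = (8 + j*0**2) + 0 = (8 + j*0) + 0 = (8 + 0) + 0 = 8 + 0 = 8)
R(93) + A(X(-9)) = sqrt(-71 + 93) + 8 = sqrt(22) + 8 = 8 + sqrt(22)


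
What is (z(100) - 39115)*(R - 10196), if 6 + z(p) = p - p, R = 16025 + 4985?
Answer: -423054494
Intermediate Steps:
R = 21010
z(p) = -6 (z(p) = -6 + (p - p) = -6 + 0 = -6)
(z(100) - 39115)*(R - 10196) = (-6 - 39115)*(21010 - 10196) = -39121*10814 = -423054494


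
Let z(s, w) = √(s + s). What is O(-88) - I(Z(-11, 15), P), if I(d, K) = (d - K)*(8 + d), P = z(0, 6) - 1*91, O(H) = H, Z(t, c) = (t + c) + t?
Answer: -172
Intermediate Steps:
z(s, w) = √2*√s (z(s, w) = √(2*s) = √2*√s)
Z(t, c) = c + 2*t (Z(t, c) = (c + t) + t = c + 2*t)
P = -91 (P = √2*√0 - 1*91 = √2*0 - 91 = 0 - 91 = -91)
I(d, K) = (8 + d)*(d - K)
O(-88) - I(Z(-11, 15), P) = -88 - ((15 + 2*(-11))² - 8*(-91) + 8*(15 + 2*(-11)) - 1*(-91)*(15 + 2*(-11))) = -88 - ((15 - 22)² + 728 + 8*(15 - 22) - 1*(-91)*(15 - 22)) = -88 - ((-7)² + 728 + 8*(-7) - 1*(-91)*(-7)) = -88 - (49 + 728 - 56 - 637) = -88 - 1*84 = -88 - 84 = -172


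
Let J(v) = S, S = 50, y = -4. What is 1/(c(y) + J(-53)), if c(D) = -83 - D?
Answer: -1/29 ≈ -0.034483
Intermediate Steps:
J(v) = 50
1/(c(y) + J(-53)) = 1/((-83 - 1*(-4)) + 50) = 1/((-83 + 4) + 50) = 1/(-79 + 50) = 1/(-29) = -1/29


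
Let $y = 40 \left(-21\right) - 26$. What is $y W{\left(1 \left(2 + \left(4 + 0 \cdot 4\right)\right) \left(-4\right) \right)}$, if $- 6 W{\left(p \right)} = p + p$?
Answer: $-6928$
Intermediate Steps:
$W{\left(p \right)} = - \frac{p}{3}$ ($W{\left(p \right)} = - \frac{p + p}{6} = - \frac{2 p}{6} = - \frac{p}{3}$)
$y = -866$ ($y = -840 - 26 = -866$)
$y W{\left(1 \left(2 + \left(4 + 0 \cdot 4\right)\right) \left(-4\right) \right)} = - 866 \left(- \frac{1 \left(2 + \left(4 + 0 \cdot 4\right)\right) \left(-4\right)}{3}\right) = - 866 \left(- \frac{1 \left(2 + \left(4 + 0\right)\right) \left(-4\right)}{3}\right) = - 866 \left(- \frac{1 \left(2 + 4\right) \left(-4\right)}{3}\right) = - 866 \left(- \frac{1 \cdot 6 \left(-4\right)}{3}\right) = - 866 \left(- \frac{1 \left(-24\right)}{3}\right) = - 866 \left(\left(- \frac{1}{3}\right) \left(-24\right)\right) = \left(-866\right) 8 = -6928$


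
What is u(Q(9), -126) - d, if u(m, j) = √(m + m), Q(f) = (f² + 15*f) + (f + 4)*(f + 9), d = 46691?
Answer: -46661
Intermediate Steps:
Q(f) = f² + 15*f + (4 + f)*(9 + f) (Q(f) = (f² + 15*f) + (4 + f)*(9 + f) = f² + 15*f + (4 + f)*(9 + f))
u(m, j) = √2*√m (u(m, j) = √(2*m) = √2*√m)
u(Q(9), -126) - d = √2*√(36 + 2*9² + 28*9) - 1*46691 = √2*√(36 + 2*81 + 252) - 46691 = √2*√(36 + 162 + 252) - 46691 = √2*√450 - 46691 = √2*(15*√2) - 46691 = 30 - 46691 = -46661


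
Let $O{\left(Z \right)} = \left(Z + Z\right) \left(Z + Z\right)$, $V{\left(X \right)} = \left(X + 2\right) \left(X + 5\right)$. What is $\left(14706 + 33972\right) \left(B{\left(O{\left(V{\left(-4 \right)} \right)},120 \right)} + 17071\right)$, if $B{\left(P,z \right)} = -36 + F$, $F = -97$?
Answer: $824507964$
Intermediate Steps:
$V{\left(X \right)} = \left(2 + X\right) \left(5 + X\right)$
$O{\left(Z \right)} = 4 Z^{2}$ ($O{\left(Z \right)} = 2 Z 2 Z = 4 Z^{2}$)
$B{\left(P,z \right)} = -133$ ($B{\left(P,z \right)} = -36 - 97 = -133$)
$\left(14706 + 33972\right) \left(B{\left(O{\left(V{\left(-4 \right)} \right)},120 \right)} + 17071\right) = \left(14706 + 33972\right) \left(-133 + 17071\right) = 48678 \cdot 16938 = 824507964$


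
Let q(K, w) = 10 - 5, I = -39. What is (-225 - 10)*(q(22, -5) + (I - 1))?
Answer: 8225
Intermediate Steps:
q(K, w) = 5
(-225 - 10)*(q(22, -5) + (I - 1)) = (-225 - 10)*(5 + (-39 - 1)) = -235*(5 - 40) = -235*(-35) = 8225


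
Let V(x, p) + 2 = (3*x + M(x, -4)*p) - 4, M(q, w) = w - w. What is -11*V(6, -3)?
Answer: -132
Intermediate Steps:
M(q, w) = 0
V(x, p) = -6 + 3*x (V(x, p) = -2 + ((3*x + 0*p) - 4) = -2 + ((3*x + 0) - 4) = -2 + (3*x - 4) = -2 + (-4 + 3*x) = -6 + 3*x)
-11*V(6, -3) = -11*(-6 + 3*6) = -11*(-6 + 18) = -11*12 = -132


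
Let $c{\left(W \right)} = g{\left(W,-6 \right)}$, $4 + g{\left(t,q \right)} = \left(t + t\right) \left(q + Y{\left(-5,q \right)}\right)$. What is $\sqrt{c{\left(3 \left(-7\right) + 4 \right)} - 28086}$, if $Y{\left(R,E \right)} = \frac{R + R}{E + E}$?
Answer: $\frac{i \sqrt{251229}}{3} \approx 167.08 i$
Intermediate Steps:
$Y{\left(R,E \right)} = \frac{R}{E}$ ($Y{\left(R,E \right)} = \frac{2 R}{2 E} = 2 R \frac{1}{2 E} = \frac{R}{E}$)
$g{\left(t,q \right)} = -4 + 2 t \left(q - \frac{5}{q}\right)$ ($g{\left(t,q \right)} = -4 + \left(t + t\right) \left(q - \frac{5}{q}\right) = -4 + 2 t \left(q - \frac{5}{q}\right)$)
$c{\left(W \right)} = -4 - \frac{31 W}{3}$ ($c{\left(W \right)} = -4 - \frac{10 W}{-6} + 2 \left(-6\right) W = -4 - 10 W \left(- \frac{1}{6}\right) - 12 W = -4 + \frac{5 W}{3} - 12 W = -4 - \frac{31 W}{3}$)
$\sqrt{c{\left(3 \left(-7\right) + 4 \right)} - 28086} = \sqrt{\left(-4 - \frac{31 \left(3 \left(-7\right) + 4\right)}{3}\right) - 28086} = \sqrt{\left(-4 - \frac{31 \left(-21 + 4\right)}{3}\right) - 28086} = \sqrt{\left(-4 - - \frac{527}{3}\right) - 28086} = \sqrt{\left(-4 + \frac{527}{3}\right) - 28086} = \sqrt{\frac{515}{3} - 28086} = \sqrt{- \frac{83743}{3}} = \frac{i \sqrt{251229}}{3}$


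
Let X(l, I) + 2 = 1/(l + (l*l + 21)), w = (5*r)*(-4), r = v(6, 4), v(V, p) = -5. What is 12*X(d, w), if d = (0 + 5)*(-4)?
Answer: -9612/401 ≈ -23.970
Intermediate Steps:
r = -5
d = -20 (d = 5*(-4) = -20)
w = 100 (w = (5*(-5))*(-4) = -25*(-4) = 100)
X(l, I) = -2 + 1/(21 + l + l**2) (X(l, I) = -2 + 1/(l + (l*l + 21)) = -2 + 1/(l + (l**2 + 21)) = -2 + 1/(l + (21 + l**2)) = -2 + 1/(21 + l + l**2))
12*X(d, w) = 12*((-41 - 2*(-20) - 2*(-20)**2)/(21 - 20 + (-20)**2)) = 12*((-41 + 40 - 2*400)/(21 - 20 + 400)) = 12*((-41 + 40 - 800)/401) = 12*((1/401)*(-801)) = 12*(-801/401) = -9612/401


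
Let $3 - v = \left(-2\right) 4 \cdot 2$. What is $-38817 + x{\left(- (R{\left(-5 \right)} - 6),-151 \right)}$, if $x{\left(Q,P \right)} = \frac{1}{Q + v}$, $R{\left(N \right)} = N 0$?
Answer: $- \frac{970424}{25} \approx -38817.0$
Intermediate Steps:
$R{\left(N \right)} = 0$
$v = 19$ ($v = 3 - \left(-2\right) 4 \cdot 2 = 3 - \left(-8\right) 2 = 3 - -16 = 3 + 16 = 19$)
$x{\left(Q,P \right)} = \frac{1}{19 + Q}$ ($x{\left(Q,P \right)} = \frac{1}{Q + 19} = \frac{1}{19 + Q}$)
$-38817 + x{\left(- (R{\left(-5 \right)} - 6),-151 \right)} = -38817 + \frac{1}{19 - \left(0 - 6\right)} = -38817 + \frac{1}{19 - -6} = -38817 + \frac{1}{19 + 6} = -38817 + \frac{1}{25} = - \frac{970424}{25}$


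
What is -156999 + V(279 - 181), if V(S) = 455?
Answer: -156544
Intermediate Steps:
-156999 + V(279 - 181) = -156999 + 455 = -156544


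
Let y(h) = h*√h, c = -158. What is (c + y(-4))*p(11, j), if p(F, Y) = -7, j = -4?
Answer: 1106 + 56*I ≈ 1106.0 + 56.0*I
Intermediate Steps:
y(h) = h^(3/2)
(c + y(-4))*p(11, j) = (-158 + (-4)^(3/2))*(-7) = (-158 - 8*I)*(-7) = 1106 + 56*I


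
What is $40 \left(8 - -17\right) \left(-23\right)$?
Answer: $-23000$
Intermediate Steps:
$40 \left(8 - -17\right) \left(-23\right) = 40 \left(8 + 17\right) \left(-23\right) = 40 \cdot 25 \left(-23\right) = 1000 \left(-23\right) = -23000$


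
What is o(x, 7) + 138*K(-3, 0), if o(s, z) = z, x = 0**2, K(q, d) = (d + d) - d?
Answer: 7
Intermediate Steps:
K(q, d) = d (K(q, d) = 2*d - d = d)
x = 0
o(x, 7) + 138*K(-3, 0) = 7 + 138*0 = 7 + 0 = 7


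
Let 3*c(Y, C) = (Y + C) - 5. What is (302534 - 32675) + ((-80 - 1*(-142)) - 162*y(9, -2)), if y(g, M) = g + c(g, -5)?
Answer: 268517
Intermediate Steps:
c(Y, C) = -5/3 + C/3 + Y/3 (c(Y, C) = ((Y + C) - 5)/3 = ((C + Y) - 5)/3 = (-5 + C + Y)/3 = -5/3 + C/3 + Y/3)
y(g, M) = -10/3 + 4*g/3 (y(g, M) = g + (-5/3 + (⅓)*(-5) + g/3) = g + (-5/3 - 5/3 + g/3) = g + (-10/3 + g/3) = -10/3 + 4*g/3)
(302534 - 32675) + ((-80 - 1*(-142)) - 162*y(9, -2)) = (302534 - 32675) + ((-80 - 1*(-142)) - 162*(-10/3 + (4/3)*9)) = 269859 + ((-80 + 142) - 162*(-10/3 + 12)) = 269859 + (62 - 162*26/3) = 269859 + (62 - 1404) = 269859 - 1342 = 268517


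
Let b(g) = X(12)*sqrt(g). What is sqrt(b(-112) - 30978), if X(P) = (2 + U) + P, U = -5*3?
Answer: sqrt(-30978 - 4*I*sqrt(7)) ≈ 0.03 - 176.01*I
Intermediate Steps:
U = -15
X(P) = -13 + P (X(P) = (2 - 15) + P = -13 + P)
b(g) = -sqrt(g) (b(g) = (-13 + 12)*sqrt(g) = -sqrt(g))
sqrt(b(-112) - 30978) = sqrt(-sqrt(-112) - 30978) = sqrt(-4*I*sqrt(7) - 30978) = sqrt(-30978 - 4*I*sqrt(7))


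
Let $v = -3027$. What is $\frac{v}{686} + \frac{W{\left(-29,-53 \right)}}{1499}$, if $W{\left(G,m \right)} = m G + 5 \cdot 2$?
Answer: $- \frac{3476231}{1028314} \approx -3.3805$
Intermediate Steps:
$W{\left(G,m \right)} = 10 + G m$ ($W{\left(G,m \right)} = G m + 10 = 10 + G m$)
$\frac{v}{686} + \frac{W{\left(-29,-53 \right)}}{1499} = - \frac{3027}{686} + \frac{10 - -1537}{1499} = \left(-3027\right) \frac{1}{686} + \left(10 + 1537\right) \frac{1}{1499} = - \frac{3027}{686} + 1547 \cdot \frac{1}{1499} = - \frac{3027}{686} + \frac{1547}{1499} = - \frac{3476231}{1028314}$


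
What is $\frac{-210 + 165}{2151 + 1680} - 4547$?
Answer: $- \frac{5806534}{1277} \approx -4547.0$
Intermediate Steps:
$\frac{-210 + 165}{2151 + 1680} - 4547 = - \frac{45}{3831} - 4547 = \left(-45\right) \frac{1}{3831} - 4547 = - \frac{15}{1277} - 4547 = - \frac{5806534}{1277}$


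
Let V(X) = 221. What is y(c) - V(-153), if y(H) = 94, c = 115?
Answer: -127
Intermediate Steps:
y(c) - V(-153) = 94 - 1*221 = 94 - 221 = -127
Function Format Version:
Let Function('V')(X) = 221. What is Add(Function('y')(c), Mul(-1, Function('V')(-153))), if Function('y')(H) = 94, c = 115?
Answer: -127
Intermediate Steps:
Add(Function('y')(c), Mul(-1, Function('V')(-153))) = Add(94, Mul(-1, 221)) = Add(94, -221) = -127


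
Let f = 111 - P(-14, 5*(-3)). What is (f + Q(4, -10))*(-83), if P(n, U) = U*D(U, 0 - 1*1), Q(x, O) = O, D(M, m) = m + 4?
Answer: -12118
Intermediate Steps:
D(M, m) = 4 + m
P(n, U) = 3*U (P(n, U) = U*(4 + (0 - 1*1)) = U*(4 + (0 - 1)) = U*(4 - 1) = U*3 = 3*U)
f = 156 (f = 111 - 3*5*(-3) = 111 - 3*(-15) = 111 - 1*(-45) = 111 + 45 = 156)
(f + Q(4, -10))*(-83) = (156 - 10)*(-83) = 146*(-83) = -12118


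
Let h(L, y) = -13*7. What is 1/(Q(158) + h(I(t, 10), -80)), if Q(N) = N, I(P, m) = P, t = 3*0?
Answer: 1/67 ≈ 0.014925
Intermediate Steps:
t = 0
h(L, y) = -91
1/(Q(158) + h(I(t, 10), -80)) = 1/(158 - 91) = 1/67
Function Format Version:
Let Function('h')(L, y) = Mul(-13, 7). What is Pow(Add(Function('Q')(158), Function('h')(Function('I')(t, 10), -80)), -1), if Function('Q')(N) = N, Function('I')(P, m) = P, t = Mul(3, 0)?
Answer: Rational(1, 67) ≈ 0.014925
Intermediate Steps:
t = 0
Function('h')(L, y) = -91
Pow(Add(Function('Q')(158), Function('h')(Function('I')(t, 10), -80)), -1) = Pow(Add(158, -91), -1) = Pow(67, -1) = Rational(1, 67)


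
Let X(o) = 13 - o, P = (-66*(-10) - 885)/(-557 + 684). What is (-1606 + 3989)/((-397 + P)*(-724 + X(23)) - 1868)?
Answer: 302641/36935460 ≈ 0.0081938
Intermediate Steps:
P = -225/127 (P = (660 - 885)/127 = -225*1/127 = -225/127 ≈ -1.7717)
(-1606 + 3989)/((-397 + P)*(-724 + X(23)) - 1868) = (-1606 + 3989)/((-397 - 225/127)*(-724 + (13 - 1*23)) - 1868) = 2383/(-50644*(-724 + (13 - 23))/127 - 1868) = 2383/(-50644*(-724 - 10)/127 - 1868) = 2383/(-50644/127*(-734) - 1868) = 2383/(37172696/127 - 1868) = 2383/(36935460/127) = 2383*(127/36935460) = 302641/36935460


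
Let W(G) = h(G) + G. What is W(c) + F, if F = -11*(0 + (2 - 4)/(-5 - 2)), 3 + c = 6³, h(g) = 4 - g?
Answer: 6/7 ≈ 0.85714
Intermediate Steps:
c = 213 (c = -3 + 6³ = -3 + 216 = 213)
W(G) = 4 (W(G) = (4 - G) + G = 4)
F = -22/7 (F = -11*(0 - 2/(-7)) = -11*(0 - 2*(-⅐)) = -11*(0 + 2/7) = -11*2/7 = -22/7 ≈ -3.1429)
W(c) + F = 4 - 22/7 = 6/7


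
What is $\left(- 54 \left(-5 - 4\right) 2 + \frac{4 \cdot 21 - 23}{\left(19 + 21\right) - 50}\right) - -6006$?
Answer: $\frac{69719}{10} \approx 6971.9$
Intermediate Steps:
$\left(- 54 \left(-5 - 4\right) 2 + \frac{4 \cdot 21 - 23}{\left(19 + 21\right) - 50}\right) - -6006 = \left(- 54 \left(\left(-9\right) 2\right) + \frac{84 - 23}{40 - 50}\right) + 6006 = \left(\left(-54\right) \left(-18\right) + \frac{61}{-10}\right) + 6006 = \left(972 + 61 \left(- \frac{1}{10}\right)\right) + 6006 = \left(972 - \frac{61}{10}\right) + 6006 = \frac{9659}{10} + 6006 = \frac{69719}{10}$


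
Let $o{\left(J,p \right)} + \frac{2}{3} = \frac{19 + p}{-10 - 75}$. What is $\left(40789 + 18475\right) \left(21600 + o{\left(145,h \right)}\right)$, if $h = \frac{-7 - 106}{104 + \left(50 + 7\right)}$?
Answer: $\frac{52552458201088}{41055} \approx 1.28 \cdot 10^{9}$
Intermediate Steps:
$h = - \frac{113}{161}$ ($h = - \frac{113}{104 + 57} = - \frac{113}{161} \approx -0.70186$)
$o{\left(J,p \right)} = - \frac{227}{255} - \frac{p}{85}$ ($o{\left(J,p \right)} = - \frac{2}{3} + \frac{19 + p}{-10 - 75} = - \frac{2}{3} + \frac{19 + p}{-85} = - \frac{2}{3} + \left(19 + p\right) \left(- \frac{1}{85}\right) = - \frac{2}{3} - \left(\frac{19}{85} + \frac{p}{85}\right) = - \frac{227}{255} - \frac{p}{85}$)
$\left(40789 + 18475\right) \left(21600 + o{\left(145,h \right)}\right) = \left(40789 + 18475\right) \left(21600 - \frac{36208}{41055}\right) = 59264 \left(21600 + \left(- \frac{227}{255} + \frac{113}{13685}\right)\right) = 59264 \left(21600 - \frac{36208}{41055}\right) = 59264 \cdot \frac{886751792}{41055} = \frac{52552458201088}{41055}$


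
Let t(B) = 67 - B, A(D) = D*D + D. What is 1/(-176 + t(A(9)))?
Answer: -1/199 ≈ -0.0050251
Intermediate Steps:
A(D) = D + D**2 (A(D) = D**2 + D = D + D**2)
1/(-176 + t(A(9))) = 1/(-176 + (67 - 9*(1 + 9))) = 1/(-176 + (67 - 9*10)) = 1/(-176 + (67 - 1*90)) = 1/(-176 + (67 - 90)) = 1/(-176 - 23) = 1/(-199) = -1/199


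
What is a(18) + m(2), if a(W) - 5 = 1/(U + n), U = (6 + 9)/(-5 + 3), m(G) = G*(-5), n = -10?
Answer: -177/35 ≈ -5.0571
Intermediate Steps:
m(G) = -5*G
U = -15/2 (U = 15/(-2) = 15*(-½) = -15/2 ≈ -7.5000)
a(W) = 173/35 (a(W) = 5 + 1/(-15/2 - 10) = 5 + 1/(-35/2) = 5 - 2/35 = 173/35)
a(18) + m(2) = 173/35 - 5*2 = 173/35 - 10 = -177/35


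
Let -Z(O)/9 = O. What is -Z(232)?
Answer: 2088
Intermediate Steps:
Z(O) = -9*O
-Z(232) = -(-9)*232 = -1*(-2088) = 2088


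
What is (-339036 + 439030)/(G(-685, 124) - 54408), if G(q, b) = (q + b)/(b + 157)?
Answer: -28098314/15289209 ≈ -1.8378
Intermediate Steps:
G(q, b) = (b + q)/(157 + b)
(-339036 + 439030)/(G(-685, 124) - 54408) = (-339036 + 439030)/((124 - 685)/(157 + 124) - 54408) = 99994/(-561/281 - 54408) = 99994/(-15289209/281) = 99994*(-281/15289209) = -28098314/15289209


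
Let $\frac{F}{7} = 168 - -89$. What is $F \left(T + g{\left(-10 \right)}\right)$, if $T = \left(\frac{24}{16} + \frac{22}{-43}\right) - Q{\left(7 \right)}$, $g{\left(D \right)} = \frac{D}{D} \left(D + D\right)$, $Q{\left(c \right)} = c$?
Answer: $- \frac{4024363}{86} \approx -46795.0$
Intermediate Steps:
$g{\left(D \right)} = 2 D$ ($g{\left(D \right)} = 1 \cdot 2 D = 2 D$)
$F = 1799$ ($F = 7 \left(168 - -89\right) = 7 \left(168 + 89\right) = 7 \cdot 257 = 1799$)
$T = - \frac{517}{86}$ ($T = \left(\frac{24}{16} + \frac{22}{-43}\right) - 7 = \left(24 \cdot \frac{1}{16} + 22 \left(- \frac{1}{43}\right)\right) - 7 = \left(\frac{3}{2} - \frac{22}{43}\right) - 7 = \frac{85}{86} - 7 = - \frac{517}{86} \approx -6.0116$)
$F \left(T + g{\left(-10 \right)}\right) = 1799 \left(- \frac{517}{86} + 2 \left(-10\right)\right) = 1799 \left(- \frac{517}{86} - 20\right) = 1799 \left(- \frac{2237}{86}\right) = - \frac{4024363}{86}$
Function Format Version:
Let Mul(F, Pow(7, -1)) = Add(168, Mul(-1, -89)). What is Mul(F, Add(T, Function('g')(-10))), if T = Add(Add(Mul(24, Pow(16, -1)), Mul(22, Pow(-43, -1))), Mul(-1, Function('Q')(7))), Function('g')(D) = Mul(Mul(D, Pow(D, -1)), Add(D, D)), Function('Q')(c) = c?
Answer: Rational(-4024363, 86) ≈ -46795.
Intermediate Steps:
Function('g')(D) = Mul(2, D) (Function('g')(D) = Mul(1, Mul(2, D)) = Mul(2, D))
F = 1799 (F = Mul(7, Add(168, Mul(-1, -89))) = Mul(7, Add(168, 89)) = Mul(7, 257) = 1799)
T = Rational(-517, 86) (T = Add(Add(Mul(24, Pow(16, -1)), Mul(22, Pow(-43, -1))), Mul(-1, 7)) = Add(Add(Mul(24, Rational(1, 16)), Mul(22, Rational(-1, 43))), -7) = Add(Add(Rational(3, 2), Rational(-22, 43)), -7) = Add(Rational(85, 86), -7) = Rational(-517, 86) ≈ -6.0116)
Mul(F, Add(T, Function('g')(-10))) = Mul(1799, Add(Rational(-517, 86), Mul(2, -10))) = Mul(1799, Add(Rational(-517, 86), -20)) = Mul(1799, Rational(-2237, 86)) = Rational(-4024363, 86)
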